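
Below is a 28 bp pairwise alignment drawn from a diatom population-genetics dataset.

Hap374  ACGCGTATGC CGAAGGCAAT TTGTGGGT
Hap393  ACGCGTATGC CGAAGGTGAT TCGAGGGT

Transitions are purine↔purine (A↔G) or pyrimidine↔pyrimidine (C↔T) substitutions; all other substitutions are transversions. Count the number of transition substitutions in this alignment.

3

Mismatches occur at site 17 (C↔T, transition), site 18 (A↔G, transition), site 22 (T↔C, transition), site 24 (T↔A, transversion).
Of the 4 differences, 3 transitions and 1 transversion, so the answer is 3.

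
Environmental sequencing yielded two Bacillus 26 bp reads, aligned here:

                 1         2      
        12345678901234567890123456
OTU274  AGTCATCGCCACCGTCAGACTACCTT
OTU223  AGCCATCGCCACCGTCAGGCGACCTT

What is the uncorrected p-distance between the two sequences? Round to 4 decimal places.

Mismatches occur at site 3 (T↔C), site 19 (A↔G), site 21 (T↔G).
There are 3 differences over 26 sites, so p = 3/26 = 0.1154.

0.1154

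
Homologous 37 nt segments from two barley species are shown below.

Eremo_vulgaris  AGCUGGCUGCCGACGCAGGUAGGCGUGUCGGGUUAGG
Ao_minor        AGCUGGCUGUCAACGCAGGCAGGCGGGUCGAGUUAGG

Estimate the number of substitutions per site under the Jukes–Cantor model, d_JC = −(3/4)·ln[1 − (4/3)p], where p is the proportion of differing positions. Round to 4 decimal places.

0.1490

The sequences differ at positions 10 (C/U), 12 (G/A), 20 (U/C), 26 (U/G), 31 (G/A).
p = 5/37 = 0.135135.
d = −0.75 · ln(1 − (4/3)·0.135135) = −0.75 · ln(0.819820) = −0.75 · (-0.198670) = 0.1490.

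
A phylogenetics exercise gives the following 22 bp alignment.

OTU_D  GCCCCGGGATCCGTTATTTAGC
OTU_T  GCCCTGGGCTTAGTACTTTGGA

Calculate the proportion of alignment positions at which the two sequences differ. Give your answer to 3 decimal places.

Mismatches occur at site 5 (C/T), site 9 (A/C), site 11 (C/T), site 12 (C/A), site 15 (T/A), site 16 (A/C), site 20 (A/G), site 22 (C/A).
There are 8 differences over 22 sites, so p = 8/22 = 0.364.

0.364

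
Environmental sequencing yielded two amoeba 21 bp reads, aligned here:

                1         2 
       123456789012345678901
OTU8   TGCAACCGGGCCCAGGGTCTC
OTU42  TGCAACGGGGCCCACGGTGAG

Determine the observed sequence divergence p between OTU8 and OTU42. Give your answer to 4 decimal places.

The sequences differ at positions 7 (C/G), 15 (G/C), 19 (C/G), 20 (T/A), 21 (C/G).
There are 5 differences over 21 sites, so p = 5/21 = 0.2381.

0.2381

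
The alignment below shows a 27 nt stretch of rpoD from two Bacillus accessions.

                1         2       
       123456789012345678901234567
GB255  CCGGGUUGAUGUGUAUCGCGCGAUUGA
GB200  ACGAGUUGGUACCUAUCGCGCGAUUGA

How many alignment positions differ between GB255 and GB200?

6

Mismatches occur at site 1 (C↔A), site 4 (G↔A), site 9 (A↔G), site 11 (G↔A), site 12 (U↔C), site 13 (G↔C).
That gives 6 mismatches out of 27 aligned sites, so the Hamming distance is 6.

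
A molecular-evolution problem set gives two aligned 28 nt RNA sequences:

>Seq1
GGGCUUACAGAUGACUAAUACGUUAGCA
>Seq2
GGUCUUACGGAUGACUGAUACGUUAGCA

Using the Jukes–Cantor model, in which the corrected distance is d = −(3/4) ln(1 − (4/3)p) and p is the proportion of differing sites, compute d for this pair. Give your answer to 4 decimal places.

0.1156

The sequences differ at positions 3 (G/U), 9 (A/G), 17 (A/G).
p = 3/28 = 0.107143.
d = −0.75 · ln(1 − (4/3)·0.107143) = −0.75 · ln(0.857143) = −0.75 · (-0.154151) = 0.1156.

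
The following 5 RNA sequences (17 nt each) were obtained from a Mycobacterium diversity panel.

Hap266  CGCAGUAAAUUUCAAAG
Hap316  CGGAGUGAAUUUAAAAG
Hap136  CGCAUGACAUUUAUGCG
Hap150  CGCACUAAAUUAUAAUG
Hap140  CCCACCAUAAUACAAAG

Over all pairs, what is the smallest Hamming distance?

Pairwise Hamming distances:
  Hap266 vs Hap316: 3
  Hap266 vs Hap136: 7
  Hap266 vs Hap150: 4
  Hap266 vs Hap140: 6
  Hap316 vs Hap136: 8
  Hap316 vs Hap150: 6
  Hap316 vs Hap140: 9
  Hap136 vs Hap150: 8
  Hap136 vs Hap140: 10
  Hap150 vs Hap140: 6
The smallest is 3, between Hap266 and Hap316.

3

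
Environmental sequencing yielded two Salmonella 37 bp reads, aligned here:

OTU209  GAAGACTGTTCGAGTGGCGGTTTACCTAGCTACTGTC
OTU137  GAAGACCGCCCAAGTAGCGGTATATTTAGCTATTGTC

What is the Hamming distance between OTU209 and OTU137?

9

The sequences differ at positions 7 (T/C), 9 (T/C), 10 (T/C), 12 (G/A), 16 (G/A), 22 (T/A), 25 (C/T), 26 (C/T), 33 (C/T).
That gives 9 mismatches out of 37 aligned sites, so the Hamming distance is 9.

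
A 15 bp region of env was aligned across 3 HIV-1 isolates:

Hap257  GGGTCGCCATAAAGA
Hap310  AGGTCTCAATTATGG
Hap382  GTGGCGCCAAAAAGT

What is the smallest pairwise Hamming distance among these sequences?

4

Pairwise Hamming distances:
  Hap257 vs Hap310: 6
  Hap257 vs Hap382: 4
  Hap310 vs Hap382: 9
The smallest is 4, between Hap257 and Hap382.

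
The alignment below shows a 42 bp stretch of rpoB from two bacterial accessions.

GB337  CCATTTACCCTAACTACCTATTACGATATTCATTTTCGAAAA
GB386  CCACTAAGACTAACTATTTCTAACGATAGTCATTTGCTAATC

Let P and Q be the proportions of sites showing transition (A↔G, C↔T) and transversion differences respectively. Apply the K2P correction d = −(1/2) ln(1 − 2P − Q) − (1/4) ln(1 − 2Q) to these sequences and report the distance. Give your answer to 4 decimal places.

Mismatches occur at site 4 (T/C, transition), site 6 (T/A, transversion), site 8 (C/G, transversion), site 9 (C/A, transversion), site 17 (C/T, transition), site 18 (C/T, transition), site 20 (A/C, transversion), site 22 (T/A, transversion), site 29 (T/G, transversion), site 36 (T/G, transversion), site 38 (G/T, transversion), site 41 (A/T, transversion), site 42 (A/C, transversion).
Of the 13 differences, 3 transitions and 10 transversions over 42 sites: P = 3/42 = 0.071429, Q = 10/42 = 0.238095.
d = −0.5·ln(0.619047) − 0.25·ln(0.523810) = −0.5·(-0.479574) − 0.25·(-0.646626) = 0.4014.

0.4014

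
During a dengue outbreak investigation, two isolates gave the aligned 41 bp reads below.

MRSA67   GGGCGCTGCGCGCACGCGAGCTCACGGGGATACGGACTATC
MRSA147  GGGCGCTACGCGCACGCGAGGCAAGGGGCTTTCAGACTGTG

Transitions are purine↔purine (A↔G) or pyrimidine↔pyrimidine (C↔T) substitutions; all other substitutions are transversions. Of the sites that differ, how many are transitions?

4

Mismatches occur at site 8 (G/A, transition), site 21 (C/G, transversion), site 22 (T/C, transition), site 23 (C/A, transversion), site 25 (C/G, transversion), site 29 (G/C, transversion), site 30 (A/T, transversion), site 32 (A/T, transversion), site 34 (G/A, transition), site 39 (A/G, transition), site 41 (C/G, transversion).
Of the 11 differences, 4 transitions and 7 transversions, so the answer is 4.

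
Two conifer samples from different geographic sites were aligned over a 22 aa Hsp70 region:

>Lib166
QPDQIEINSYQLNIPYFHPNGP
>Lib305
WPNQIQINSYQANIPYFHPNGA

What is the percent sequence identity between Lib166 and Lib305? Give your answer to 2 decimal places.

The sequences differ at positions 1 (Q/W), 3 (D/N), 6 (E/Q), 12 (L/A), 22 (P/A).
17 of the 22 sites match, so the percent identity is 17/22 × 100 = 77.27%.

77.27%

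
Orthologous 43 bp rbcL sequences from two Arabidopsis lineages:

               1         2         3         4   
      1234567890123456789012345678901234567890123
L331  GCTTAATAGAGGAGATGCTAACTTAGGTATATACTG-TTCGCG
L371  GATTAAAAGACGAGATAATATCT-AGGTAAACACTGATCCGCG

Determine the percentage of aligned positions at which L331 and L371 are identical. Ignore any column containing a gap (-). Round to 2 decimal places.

Excluding the 2 gap columns leaves 41 comparable sites.
Differing sites — 2:C/A; 7:T/A; 11:G/C; 17:G/A; 18:C/A; 21:A/T; 30:T/A; 32:T/C; 39:T/C.
32 of the 41 comparable sites match, so the percent identity is 32/41 × 100 = 78.05%.

78.05%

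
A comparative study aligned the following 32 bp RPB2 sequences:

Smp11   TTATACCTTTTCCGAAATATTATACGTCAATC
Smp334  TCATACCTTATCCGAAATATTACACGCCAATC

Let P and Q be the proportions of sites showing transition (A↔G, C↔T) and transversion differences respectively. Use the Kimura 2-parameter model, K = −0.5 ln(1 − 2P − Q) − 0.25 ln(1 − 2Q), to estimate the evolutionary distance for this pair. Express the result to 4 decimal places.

Differing sites — 2:T/C (Ti); 10:T/A (Tv); 23:T/C (Ti); 27:T/C (Ti).
Of the 4 differences, 3 transitions and 1 transversion over 32 sites: P = 3/32 = 0.093750, Q = 1/32 = 0.031250.
d = −0.5·ln(0.781250) − 0.25·ln(0.937500) = −0.5·(-0.246860) − 0.25·(-0.064539) = 0.1396.

0.1396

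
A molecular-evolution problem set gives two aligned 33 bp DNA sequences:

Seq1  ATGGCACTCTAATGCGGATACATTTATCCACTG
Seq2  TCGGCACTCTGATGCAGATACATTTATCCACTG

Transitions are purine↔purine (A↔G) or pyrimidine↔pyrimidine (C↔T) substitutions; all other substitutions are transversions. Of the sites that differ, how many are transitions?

3

Differing sites — 1:A/T (Tv); 2:T/C (Ti); 11:A/G (Ti); 16:G/A (Ti).
Of the 4 differences, 3 transitions and 1 transversion, so the answer is 3.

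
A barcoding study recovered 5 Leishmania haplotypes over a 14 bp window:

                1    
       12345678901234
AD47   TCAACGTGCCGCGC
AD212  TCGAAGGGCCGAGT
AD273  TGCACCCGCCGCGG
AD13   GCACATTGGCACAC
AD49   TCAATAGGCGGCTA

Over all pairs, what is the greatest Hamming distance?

Pairwise Hamming distances:
  AD47 vs AD212: 5
  AD47 vs AD273: 5
  AD47 vs AD13: 7
  AD47 vs AD49: 6
  AD212 vs AD273: 7
  AD212 vs AD13: 10
  AD212 vs AD49: 7
  AD273 vs AD13: 11
  AD273 vs AD49: 8
  AD13 vs AD49: 10
The largest is 11, between AD273 and AD13.

11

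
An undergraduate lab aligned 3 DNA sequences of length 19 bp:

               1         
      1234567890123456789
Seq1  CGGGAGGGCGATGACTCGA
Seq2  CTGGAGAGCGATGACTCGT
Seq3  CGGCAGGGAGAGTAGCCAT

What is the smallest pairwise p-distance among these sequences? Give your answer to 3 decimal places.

0.158

Pairwise Hamming distances:
  Seq1 vs Seq2: 3
  Seq1 vs Seq3: 8
  Seq2 vs Seq3: 9
The smallest is 3 mismatches, between Seq1 and Seq2; p = 3/19 = 0.158.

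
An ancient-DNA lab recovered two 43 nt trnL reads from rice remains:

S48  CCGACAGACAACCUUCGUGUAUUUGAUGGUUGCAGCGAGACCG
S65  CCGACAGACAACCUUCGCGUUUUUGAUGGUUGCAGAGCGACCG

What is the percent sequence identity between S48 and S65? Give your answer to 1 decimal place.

Mismatches occur at site 18 (U→C), site 21 (A→U), site 36 (C→A), site 38 (A→C).
39 of the 43 sites match, so the percent identity is 39/43 × 100 = 90.7%.

90.7%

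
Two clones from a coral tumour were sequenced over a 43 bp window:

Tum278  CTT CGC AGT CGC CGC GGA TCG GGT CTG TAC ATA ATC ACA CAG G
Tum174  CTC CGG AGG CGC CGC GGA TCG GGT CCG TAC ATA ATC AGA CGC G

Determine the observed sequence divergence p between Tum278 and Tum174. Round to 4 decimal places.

Mismatches occur at site 3 (T/C), site 6 (C/G), site 9 (T/G), site 26 (T/C), site 38 (C/G), site 41 (A/G), site 42 (G/C).
There are 7 differences over 43 sites, so p = 7/43 = 0.1628.

0.1628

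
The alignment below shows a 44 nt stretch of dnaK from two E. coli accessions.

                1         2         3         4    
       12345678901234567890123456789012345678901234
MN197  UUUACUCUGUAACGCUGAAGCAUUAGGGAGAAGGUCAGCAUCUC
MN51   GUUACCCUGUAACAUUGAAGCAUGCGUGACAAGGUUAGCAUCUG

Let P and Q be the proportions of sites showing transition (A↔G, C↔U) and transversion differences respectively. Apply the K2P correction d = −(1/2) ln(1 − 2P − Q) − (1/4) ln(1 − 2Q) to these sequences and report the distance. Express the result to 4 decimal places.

The sequences differ at positions 1 (U/G, transversion), 6 (U/C, transition), 14 (G/A, transition), 15 (C/U, transition), 24 (U/G, transversion), 25 (A/C, transversion), 27 (G/U, transversion), 30 (G/C, transversion), 36 (C/U, transition), 44 (C/G, transversion).
Of the 10 differences, 4 transitions and 6 transversions over 44 sites: P = 4/44 = 0.090909, Q = 6/44 = 0.136364.
d = −0.5·ln(0.681818) − 0.25·ln(0.727272) = −0.5·(-0.382993) − 0.25·(-0.318455) = 0.2711.

0.2711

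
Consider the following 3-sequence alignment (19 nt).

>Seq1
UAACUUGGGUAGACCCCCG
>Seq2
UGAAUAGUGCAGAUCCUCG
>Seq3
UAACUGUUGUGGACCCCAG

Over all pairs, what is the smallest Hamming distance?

5

Pairwise Hamming distances:
  Seq1 vs Seq2: 7
  Seq1 vs Seq3: 5
  Seq2 vs Seq3: 9
The smallest is 5, between Seq1 and Seq3.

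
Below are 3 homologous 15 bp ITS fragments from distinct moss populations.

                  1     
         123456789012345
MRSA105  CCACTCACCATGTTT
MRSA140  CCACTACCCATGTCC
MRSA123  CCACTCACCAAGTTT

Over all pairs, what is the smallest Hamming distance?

1

Pairwise Hamming distances:
  MRSA105 vs MRSA140: 4
  MRSA105 vs MRSA123: 1
  MRSA140 vs MRSA123: 5
The smallest is 1, between MRSA105 and MRSA123.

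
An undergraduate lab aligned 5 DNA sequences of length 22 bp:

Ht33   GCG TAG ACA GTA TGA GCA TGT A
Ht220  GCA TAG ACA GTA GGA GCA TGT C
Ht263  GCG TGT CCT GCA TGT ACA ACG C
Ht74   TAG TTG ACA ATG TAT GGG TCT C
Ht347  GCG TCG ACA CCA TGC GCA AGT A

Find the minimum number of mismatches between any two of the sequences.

3

Pairwise Hamming distances:
  Ht33 vs Ht220: 3
  Ht33 vs Ht263: 11
  Ht33 vs Ht74: 11
  Ht33 vs Ht347: 5
  Ht220 vs Ht263: 12
  Ht220 vs Ht74: 12
  Ht220 vs Ht347: 8
  Ht263 vs Ht74: 15
  Ht263 vs Ht347: 10
  Ht74 vs Ht347: 13
The smallest is 3, between Ht33 and Ht220.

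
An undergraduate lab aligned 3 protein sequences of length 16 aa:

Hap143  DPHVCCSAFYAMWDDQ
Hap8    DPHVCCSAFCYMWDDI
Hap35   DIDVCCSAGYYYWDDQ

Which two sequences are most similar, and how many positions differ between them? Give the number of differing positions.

Pairwise Hamming distances:
  Hap143 vs Hap8: 3
  Hap143 vs Hap35: 5
  Hap8 vs Hap35: 6
The smallest is 3, between Hap143 and Hap8.

3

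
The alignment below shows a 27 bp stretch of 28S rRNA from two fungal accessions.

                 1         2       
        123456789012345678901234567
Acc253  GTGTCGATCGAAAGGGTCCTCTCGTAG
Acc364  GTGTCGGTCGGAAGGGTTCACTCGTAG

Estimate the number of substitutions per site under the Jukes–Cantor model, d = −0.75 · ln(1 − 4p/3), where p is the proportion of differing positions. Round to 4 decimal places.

The sequences differ at positions 7 (A/G), 11 (A/G), 18 (C/T), 20 (T/A).
p = 4/27 = 0.148148.
d = −0.75 · ln(1 − (4/3)·0.148148) = −0.75 · ln(0.802469) = −0.75 · (-0.220062) = 0.1650.

0.1650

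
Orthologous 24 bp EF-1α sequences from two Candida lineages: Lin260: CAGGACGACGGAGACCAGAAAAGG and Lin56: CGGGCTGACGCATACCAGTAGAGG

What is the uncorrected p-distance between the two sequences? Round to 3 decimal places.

The sequences differ at positions 2 (A/G), 5 (A/C), 6 (C/T), 11 (G/C), 13 (G/T), 19 (A/T), 21 (A/G).
There are 7 differences over 24 sites, so p = 7/24 = 0.292.

0.292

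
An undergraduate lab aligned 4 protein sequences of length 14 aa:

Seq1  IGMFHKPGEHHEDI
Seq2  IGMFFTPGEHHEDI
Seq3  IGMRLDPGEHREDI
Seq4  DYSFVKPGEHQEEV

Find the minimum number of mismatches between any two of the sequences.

2

Pairwise Hamming distances:
  Seq1 vs Seq2: 2
  Seq1 vs Seq3: 4
  Seq1 vs Seq4: 7
  Seq2 vs Seq3: 4
  Seq2 vs Seq4: 8
  Seq3 vs Seq4: 9
The smallest is 2, between Seq1 and Seq2.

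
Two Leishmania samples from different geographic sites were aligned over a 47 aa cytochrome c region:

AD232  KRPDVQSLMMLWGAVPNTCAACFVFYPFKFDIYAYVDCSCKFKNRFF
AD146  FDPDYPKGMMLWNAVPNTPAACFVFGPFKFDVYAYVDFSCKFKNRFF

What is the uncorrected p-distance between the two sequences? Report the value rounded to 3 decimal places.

Mismatches occur at site 1 (K/F), site 2 (R/D), site 5 (V/Y), site 6 (Q/P), site 7 (S/K), site 8 (L/G), site 13 (G/N), site 19 (C/P), site 26 (Y/G), site 32 (I/V), site 38 (C/F).
There are 11 differences over 47 sites, so p = 11/47 = 0.234.

0.234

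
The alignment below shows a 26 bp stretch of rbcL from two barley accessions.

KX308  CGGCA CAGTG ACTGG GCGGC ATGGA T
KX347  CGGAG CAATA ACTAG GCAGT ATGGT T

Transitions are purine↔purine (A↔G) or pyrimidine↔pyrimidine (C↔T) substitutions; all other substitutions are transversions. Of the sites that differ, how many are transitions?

The sequences differ at positions 4 (C/A, transversion), 5 (A/G, transition), 8 (G/A, transition), 10 (G/A, transition), 14 (G/A, transition), 18 (G/A, transition), 20 (C/T, transition), 25 (A/T, transversion).
Of the 8 differences, 6 transitions and 2 transversions, so the answer is 6.

6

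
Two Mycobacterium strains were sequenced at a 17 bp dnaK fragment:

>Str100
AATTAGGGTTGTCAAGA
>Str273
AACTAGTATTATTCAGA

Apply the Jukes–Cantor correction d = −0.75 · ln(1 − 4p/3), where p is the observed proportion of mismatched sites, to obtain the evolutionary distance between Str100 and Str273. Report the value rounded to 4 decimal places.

0.4770

The sequences differ at positions 3 (T/C), 7 (G/T), 8 (G/A), 11 (G/A), 13 (C/T), 14 (A/C).
p = 6/17 = 0.352941.
d = −0.75 · ln(1 − (4/3)·0.352941) = −0.75 · ln(0.529412) = −0.75 · (-0.635988) = 0.4770.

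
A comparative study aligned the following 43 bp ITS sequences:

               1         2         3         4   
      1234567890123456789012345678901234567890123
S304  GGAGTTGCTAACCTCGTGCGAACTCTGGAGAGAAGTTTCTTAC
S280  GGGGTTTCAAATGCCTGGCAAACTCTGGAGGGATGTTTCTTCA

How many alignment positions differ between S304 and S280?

Differing sites — 3:A/G; 7:G/T; 9:T/A; 12:C/T; 13:C/G; 14:T/C; 16:G/T; 17:T/G; 20:G/A; 31:A/G; 34:A/T; 42:A/C; 43:C/A.
That gives 13 mismatches out of 43 aligned sites, so the Hamming distance is 13.

13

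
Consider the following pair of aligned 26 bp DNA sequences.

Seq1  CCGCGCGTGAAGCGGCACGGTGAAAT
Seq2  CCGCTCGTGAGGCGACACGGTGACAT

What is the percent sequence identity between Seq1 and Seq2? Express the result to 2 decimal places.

Mismatches occur at site 5 (G↔T), site 11 (A↔G), site 15 (G↔A), site 24 (A↔C).
22 of the 26 sites match, so the percent identity is 22/26 × 100 = 84.62%.

84.62%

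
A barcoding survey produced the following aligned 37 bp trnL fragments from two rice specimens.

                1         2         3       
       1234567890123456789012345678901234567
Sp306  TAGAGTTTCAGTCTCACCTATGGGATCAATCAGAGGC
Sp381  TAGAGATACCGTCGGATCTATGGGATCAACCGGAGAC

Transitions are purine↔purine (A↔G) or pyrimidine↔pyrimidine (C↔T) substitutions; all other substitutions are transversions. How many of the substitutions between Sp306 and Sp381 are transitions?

The sequences differ at positions 6 (T/A, transversion), 8 (T/A, transversion), 10 (A/C, transversion), 14 (T/G, transversion), 15 (C/G, transversion), 17 (C/T, transition), 30 (T/C, transition), 32 (A/G, transition), 36 (G/A, transition).
Of the 9 differences, 4 transitions and 5 transversions, so the answer is 4.

4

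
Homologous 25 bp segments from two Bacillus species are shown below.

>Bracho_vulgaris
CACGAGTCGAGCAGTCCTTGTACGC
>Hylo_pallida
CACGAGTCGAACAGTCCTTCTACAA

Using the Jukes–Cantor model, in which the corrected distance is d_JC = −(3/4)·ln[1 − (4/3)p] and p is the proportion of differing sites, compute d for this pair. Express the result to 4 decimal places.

Mismatches occur at site 11 (G/A), site 20 (G/C), site 24 (G/A), site 25 (C/A).
p = 4/25 = 0.160000.
d = −0.75 · ln(1 − (4/3)·0.160000) = −0.75 · ln(0.786667) = −0.75 · (-0.239950) = 0.1800.

0.1800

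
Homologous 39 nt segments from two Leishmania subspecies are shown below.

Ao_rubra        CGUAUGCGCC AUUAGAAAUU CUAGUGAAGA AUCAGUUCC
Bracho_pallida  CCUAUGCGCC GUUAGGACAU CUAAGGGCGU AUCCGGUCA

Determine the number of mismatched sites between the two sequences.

13

Differing sites — 2:G/C; 11:A/G; 16:A/G; 18:A/C; 19:U/A; 24:G/A; 25:U/G; 27:A/G; 28:A/C; 30:A/U; 34:A/C; 36:U/G; 39:C/A.
That gives 13 mismatches out of 39 aligned sites, so the Hamming distance is 13.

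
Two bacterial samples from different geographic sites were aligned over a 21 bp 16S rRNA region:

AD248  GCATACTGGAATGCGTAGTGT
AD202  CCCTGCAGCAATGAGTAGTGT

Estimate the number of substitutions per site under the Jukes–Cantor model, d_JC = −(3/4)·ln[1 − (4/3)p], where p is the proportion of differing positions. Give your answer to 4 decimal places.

0.3597

The sequences differ at positions 1 (G/C), 3 (A/C), 5 (A/G), 7 (T/A), 9 (G/C), 14 (C/A).
p = 6/21 = 0.285714.
d = −0.75 · ln(1 − (4/3)·0.285714) = −0.75 · ln(0.619048) = −0.75 · (-0.479572) = 0.3597.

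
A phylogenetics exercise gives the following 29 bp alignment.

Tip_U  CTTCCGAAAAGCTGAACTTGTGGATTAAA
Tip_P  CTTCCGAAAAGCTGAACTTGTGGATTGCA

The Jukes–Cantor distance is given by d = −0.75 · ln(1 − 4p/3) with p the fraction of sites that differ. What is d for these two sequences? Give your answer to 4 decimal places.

0.0723

Mismatches occur at site 27 (A→G), site 28 (A→C).
p = 2/29 = 0.068966.
d = −0.75 · ln(1 − (4/3)·0.068966) = −0.75 · ln(0.908045) = −0.75 · (-0.096461) = 0.0723.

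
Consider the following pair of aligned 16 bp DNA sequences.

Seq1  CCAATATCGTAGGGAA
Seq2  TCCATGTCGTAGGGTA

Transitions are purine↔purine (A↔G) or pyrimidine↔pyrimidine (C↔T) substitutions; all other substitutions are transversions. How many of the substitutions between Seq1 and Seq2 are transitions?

2

The sequences differ at positions 1 (C/T, transition), 3 (A/C, transversion), 6 (A/G, transition), 15 (A/T, transversion).
Of the 4 differences, 2 transitions and 2 transversions, so the answer is 2.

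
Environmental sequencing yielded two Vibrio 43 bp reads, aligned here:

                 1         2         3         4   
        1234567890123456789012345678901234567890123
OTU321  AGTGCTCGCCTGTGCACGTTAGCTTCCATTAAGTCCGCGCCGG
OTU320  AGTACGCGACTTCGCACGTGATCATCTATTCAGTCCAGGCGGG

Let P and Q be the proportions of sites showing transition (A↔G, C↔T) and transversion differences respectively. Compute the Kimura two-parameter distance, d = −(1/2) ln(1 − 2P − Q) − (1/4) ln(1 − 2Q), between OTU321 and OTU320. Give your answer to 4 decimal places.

Differing sites — 4:G/A (Ti); 6:T/G (Tv); 9:C/A (Tv); 12:G/T (Tv); 13:T/C (Ti); 20:T/G (Tv); 22:G/T (Tv); 24:T/A (Tv); 27:C/T (Ti); 31:A/C (Tv); 37:G/A (Ti); 38:C/G (Tv); 41:C/G (Tv).
Of the 13 differences, 4 transitions and 9 transversions over 43 sites: P = 4/43 = 0.093023, Q = 9/43 = 0.209302.
d = −0.5·ln(0.604652) − 0.25·ln(0.581396) = −0.5·(-0.503102) − 0.25·(-0.542323) = 0.3871.

0.3871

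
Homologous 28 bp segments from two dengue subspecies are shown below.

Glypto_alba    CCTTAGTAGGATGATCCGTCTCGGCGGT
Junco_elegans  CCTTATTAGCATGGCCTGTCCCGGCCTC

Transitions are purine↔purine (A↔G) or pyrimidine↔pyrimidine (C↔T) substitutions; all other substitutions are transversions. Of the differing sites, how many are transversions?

4

The sequences differ at positions 6 (G/T, transversion), 10 (G/C, transversion), 14 (A/G, transition), 15 (T/C, transition), 17 (C/T, transition), 21 (T/C, transition), 26 (G/C, transversion), 27 (G/T, transversion), 28 (T/C, transition).
Of the 9 differences, 5 transitions and 4 transversions, so the answer is 4.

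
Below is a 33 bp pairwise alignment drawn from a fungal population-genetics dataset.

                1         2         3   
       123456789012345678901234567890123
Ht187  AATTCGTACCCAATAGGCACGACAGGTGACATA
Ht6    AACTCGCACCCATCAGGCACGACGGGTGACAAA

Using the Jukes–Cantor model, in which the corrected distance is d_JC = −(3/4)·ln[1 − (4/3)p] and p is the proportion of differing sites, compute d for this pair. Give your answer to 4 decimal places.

0.2082

The sequences differ at positions 3 (T/C), 7 (T/C), 13 (A/T), 14 (T/C), 24 (A/G), 32 (T/A).
p = 6/33 = 0.181818.
d = −0.75 · ln(1 − (4/3)·0.181818) = −0.75 · ln(0.757576) = −0.75 · (-0.277631) = 0.2082.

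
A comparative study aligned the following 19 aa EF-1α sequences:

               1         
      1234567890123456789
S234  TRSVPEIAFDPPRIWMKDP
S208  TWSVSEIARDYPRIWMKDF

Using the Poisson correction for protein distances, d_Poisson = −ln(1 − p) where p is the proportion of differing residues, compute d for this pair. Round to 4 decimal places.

0.3054

The sequences differ at positions 2 (R/W), 5 (P/S), 9 (F/R), 11 (P/Y), 19 (P/F).
p = 5/19 = 0.263158.
d = −ln(1 − 0.263158) = −ln(0.736842) = 0.3054.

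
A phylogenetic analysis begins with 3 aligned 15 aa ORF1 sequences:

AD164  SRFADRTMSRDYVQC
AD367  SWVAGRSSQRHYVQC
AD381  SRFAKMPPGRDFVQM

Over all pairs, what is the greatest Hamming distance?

10

Pairwise Hamming distances:
  AD164 vs AD367: 7
  AD164 vs AD381: 7
  AD367 vs AD381: 10
The largest is 10, between AD367 and AD381.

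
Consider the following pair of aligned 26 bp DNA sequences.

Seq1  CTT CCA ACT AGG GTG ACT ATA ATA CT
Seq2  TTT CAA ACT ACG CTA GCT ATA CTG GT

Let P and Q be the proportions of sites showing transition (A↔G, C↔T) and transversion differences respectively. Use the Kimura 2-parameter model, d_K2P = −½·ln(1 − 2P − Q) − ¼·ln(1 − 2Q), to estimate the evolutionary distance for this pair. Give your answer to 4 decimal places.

0.4680

Mismatches occur at site 1 (C→T, transition), site 5 (C→A, transversion), site 11 (G→C, transversion), site 13 (G→C, transversion), site 15 (G→A, transition), site 16 (A→G, transition), site 22 (A→C, transversion), site 24 (A→G, transition), site 25 (C→G, transversion).
Of the 9 differences, 4 transitions and 5 transversions over 26 sites: P = 4/26 = 0.153846, Q = 5/26 = 0.192308.
d = −0.5·ln(0.500000) − 0.25·ln(0.615384) = −0.5·(-0.693147) − 0.25·(-0.485509) = 0.4680.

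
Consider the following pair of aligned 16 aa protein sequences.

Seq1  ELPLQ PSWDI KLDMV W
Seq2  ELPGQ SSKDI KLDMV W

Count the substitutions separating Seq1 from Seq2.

Mismatches occur at site 4 (L→G), site 6 (P→S), site 8 (W→K).
That gives 3 mismatches out of 16 aligned sites, so the Hamming distance is 3.

3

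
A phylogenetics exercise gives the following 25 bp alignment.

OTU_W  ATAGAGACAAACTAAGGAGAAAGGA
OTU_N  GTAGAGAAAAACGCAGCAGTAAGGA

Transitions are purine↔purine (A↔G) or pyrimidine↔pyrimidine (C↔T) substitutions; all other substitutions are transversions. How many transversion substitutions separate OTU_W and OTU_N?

Mismatches occur at site 1 (A↔G, transition), site 8 (C↔A, transversion), site 13 (T↔G, transversion), site 14 (A↔C, transversion), site 17 (G↔C, transversion), site 20 (A↔T, transversion).
Of the 6 differences, 1 transition and 5 transversions, so the answer is 5.

5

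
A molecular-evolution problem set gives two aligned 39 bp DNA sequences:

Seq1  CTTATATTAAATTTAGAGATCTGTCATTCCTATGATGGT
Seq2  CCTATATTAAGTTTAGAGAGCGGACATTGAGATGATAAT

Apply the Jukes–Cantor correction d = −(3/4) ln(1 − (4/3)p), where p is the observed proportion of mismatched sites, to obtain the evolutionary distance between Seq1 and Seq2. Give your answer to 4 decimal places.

Mismatches occur at site 2 (T/C), site 11 (A/G), site 20 (T/G), site 22 (T/G), site 24 (T/A), site 29 (C/G), site 30 (C/A), site 31 (T/G), site 37 (G/A), site 38 (G/A).
p = 10/39 = 0.256410.
d = −0.75 · ln(1 − (4/3)·0.256410) = −0.75 · ln(0.658120) = −0.75 · (-0.418368) = 0.3138.

0.3138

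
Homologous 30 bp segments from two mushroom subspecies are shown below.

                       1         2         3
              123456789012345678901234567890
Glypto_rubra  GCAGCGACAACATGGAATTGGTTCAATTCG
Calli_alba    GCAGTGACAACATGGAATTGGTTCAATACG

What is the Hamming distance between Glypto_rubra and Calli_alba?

2

The sequences differ at positions 5 (C/T), 28 (T/A).
That gives 2 mismatches out of 30 aligned sites, so the Hamming distance is 2.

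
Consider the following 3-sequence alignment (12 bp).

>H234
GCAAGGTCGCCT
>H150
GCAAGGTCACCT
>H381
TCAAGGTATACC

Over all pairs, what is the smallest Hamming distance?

Pairwise Hamming distances:
  H234 vs H150: 1
  H234 vs H381: 5
  H150 vs H381: 5
The smallest is 1, between H234 and H150.

1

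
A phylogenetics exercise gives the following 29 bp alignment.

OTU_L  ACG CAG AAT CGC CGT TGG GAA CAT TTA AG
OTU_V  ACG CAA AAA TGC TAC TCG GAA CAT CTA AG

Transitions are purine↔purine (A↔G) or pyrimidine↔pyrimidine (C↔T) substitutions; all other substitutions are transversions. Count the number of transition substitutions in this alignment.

6

Mismatches occur at site 6 (G↔A, transition), site 9 (T↔A, transversion), site 10 (C↔T, transition), site 13 (C↔T, transition), site 14 (G↔A, transition), site 15 (T↔C, transition), site 17 (G↔C, transversion), site 25 (T↔C, transition).
Of the 8 differences, 6 transitions and 2 transversions, so the answer is 6.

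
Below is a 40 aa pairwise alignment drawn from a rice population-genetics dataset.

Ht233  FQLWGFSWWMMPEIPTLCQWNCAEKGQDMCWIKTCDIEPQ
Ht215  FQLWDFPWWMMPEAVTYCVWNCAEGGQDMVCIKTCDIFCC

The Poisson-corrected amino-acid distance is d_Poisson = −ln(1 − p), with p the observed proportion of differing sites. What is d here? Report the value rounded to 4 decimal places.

The sequences differ at positions 5 (G/D), 7 (S/P), 14 (I/A), 15 (P/V), 17 (L/Y), 19 (Q/V), 25 (K/G), 30 (C/V), 31 (W/C), 38 (E/F), 39 (P/C), 40 (Q/C).
p = 12/40 = 0.300000.
d = −ln(1 − 0.300000) = −ln(0.700000) = 0.3567.

0.3567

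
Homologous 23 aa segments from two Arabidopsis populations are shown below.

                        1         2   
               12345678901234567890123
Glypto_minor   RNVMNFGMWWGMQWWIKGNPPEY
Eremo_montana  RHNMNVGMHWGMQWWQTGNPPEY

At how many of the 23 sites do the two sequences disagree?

Differing sites — 2:N/H; 3:V/N; 6:F/V; 9:W/H; 16:I/Q; 17:K/T.
That gives 6 mismatches out of 23 aligned sites, so the Hamming distance is 6.

6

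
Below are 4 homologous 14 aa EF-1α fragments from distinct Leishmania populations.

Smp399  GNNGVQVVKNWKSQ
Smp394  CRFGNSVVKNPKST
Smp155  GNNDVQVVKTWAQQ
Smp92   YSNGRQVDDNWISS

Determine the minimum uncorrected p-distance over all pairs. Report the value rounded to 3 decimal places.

0.286

Pairwise Hamming distances:
  Smp399 vs Smp394: 7
  Smp399 vs Smp155: 4
  Smp399 vs Smp92: 7
  Smp394 vs Smp155: 11
  Smp394 vs Smp92: 10
  Smp155 vs Smp92: 10
The smallest is 4 mismatches, between Smp399 and Smp155; p = 4/14 = 0.286.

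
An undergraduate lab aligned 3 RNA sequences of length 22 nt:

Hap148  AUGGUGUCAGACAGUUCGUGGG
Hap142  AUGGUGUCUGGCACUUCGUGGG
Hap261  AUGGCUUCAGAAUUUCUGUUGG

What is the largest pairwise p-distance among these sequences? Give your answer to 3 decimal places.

0.455

Pairwise Hamming distances:
  Hap148 vs Hap142: 3
  Hap148 vs Hap261: 8
  Hap142 vs Hap261: 10
The largest is 10 mismatches, between Hap142 and Hap261; p = 10/22 = 0.455.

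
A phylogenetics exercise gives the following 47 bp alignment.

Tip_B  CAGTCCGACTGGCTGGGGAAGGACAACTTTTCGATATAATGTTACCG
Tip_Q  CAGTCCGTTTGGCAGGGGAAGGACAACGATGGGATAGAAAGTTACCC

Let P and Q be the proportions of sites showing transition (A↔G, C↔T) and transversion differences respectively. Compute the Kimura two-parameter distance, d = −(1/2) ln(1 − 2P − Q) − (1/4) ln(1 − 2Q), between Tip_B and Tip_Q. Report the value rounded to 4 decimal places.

0.2540

The sequences differ at positions 8 (A/T, transversion), 9 (C/T, transition), 14 (T/A, transversion), 28 (T/G, transversion), 29 (T/A, transversion), 31 (T/G, transversion), 32 (C/G, transversion), 37 (T/G, transversion), 40 (T/A, transversion), 47 (G/C, transversion).
Of the 10 differences, 1 transition and 9 transversions over 47 sites: P = 1/47 = 0.021277, Q = 9/47 = 0.191489.
d = −0.5·ln(0.765957) − 0.25·ln(0.617022) = −0.5·(-0.266629) − 0.25·(-0.482851) = 0.2540.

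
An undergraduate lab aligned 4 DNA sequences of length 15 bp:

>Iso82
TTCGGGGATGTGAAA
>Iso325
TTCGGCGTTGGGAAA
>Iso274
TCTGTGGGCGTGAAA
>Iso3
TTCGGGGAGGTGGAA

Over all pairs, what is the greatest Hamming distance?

7

Pairwise Hamming distances:
  Iso82 vs Iso325: 3
  Iso82 vs Iso274: 5
  Iso82 vs Iso3: 2
  Iso325 vs Iso274: 7
  Iso325 vs Iso3: 5
  Iso274 vs Iso3: 6
The largest is 7, between Iso325 and Iso274.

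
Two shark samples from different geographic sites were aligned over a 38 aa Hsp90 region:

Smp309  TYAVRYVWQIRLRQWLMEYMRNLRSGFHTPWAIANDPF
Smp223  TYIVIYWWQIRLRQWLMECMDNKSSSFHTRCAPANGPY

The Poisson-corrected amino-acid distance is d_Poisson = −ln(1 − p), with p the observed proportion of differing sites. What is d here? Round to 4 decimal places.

The sequences differ at positions 3 (A/I), 5 (R/I), 7 (V/W), 19 (Y/C), 21 (R/D), 23 (L/K), 24 (R/S), 26 (G/S), 30 (P/R), 31 (W/C), 33 (I/P), 36 (D/G), 38 (F/Y).
p = 13/38 = 0.342105.
d = −ln(1 − 0.342105) = −ln(0.657895) = 0.4187.

0.4187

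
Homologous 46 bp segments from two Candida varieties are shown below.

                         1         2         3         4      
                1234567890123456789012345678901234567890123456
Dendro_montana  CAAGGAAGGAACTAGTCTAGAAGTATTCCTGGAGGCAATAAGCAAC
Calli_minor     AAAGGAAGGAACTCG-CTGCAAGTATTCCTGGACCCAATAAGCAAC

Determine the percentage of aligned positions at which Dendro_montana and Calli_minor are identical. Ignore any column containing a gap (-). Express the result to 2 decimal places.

86.67%

Excluding the 1 gap column leaves 45 comparable sites.
Mismatches occur at site 1 (C↔A), site 14 (A↔C), site 19 (A↔G), site 20 (G↔C), site 34 (G↔C), site 35 (G↔C).
39 of the 45 comparable sites match, so the percent identity is 39/45 × 100 = 86.67%.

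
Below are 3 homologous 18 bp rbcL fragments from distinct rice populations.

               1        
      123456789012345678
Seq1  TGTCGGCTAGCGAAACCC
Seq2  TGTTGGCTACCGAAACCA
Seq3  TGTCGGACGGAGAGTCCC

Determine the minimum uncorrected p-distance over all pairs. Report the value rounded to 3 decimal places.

Pairwise Hamming distances:
  Seq1 vs Seq2: 3
  Seq1 vs Seq3: 6
  Seq2 vs Seq3: 9
The smallest is 3 mismatches, between Seq1 and Seq2; p = 3/18 = 0.167.

0.167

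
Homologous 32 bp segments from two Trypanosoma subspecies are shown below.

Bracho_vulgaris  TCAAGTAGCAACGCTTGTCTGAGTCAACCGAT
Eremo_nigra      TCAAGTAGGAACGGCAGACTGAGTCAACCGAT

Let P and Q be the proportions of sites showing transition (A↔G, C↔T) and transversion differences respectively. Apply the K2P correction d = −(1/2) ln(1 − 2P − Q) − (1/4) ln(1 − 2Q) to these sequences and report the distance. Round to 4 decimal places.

0.1757

Mismatches occur at site 9 (C→G, transversion), site 14 (C→G, transversion), site 15 (T→C, transition), site 16 (T→A, transversion), site 18 (T→A, transversion).
Of the 5 differences, 1 transition and 4 transversions over 32 sites: P = 1/32 = 0.031250, Q = 4/32 = 0.125000.
d = −0.5·ln(0.812500) − 0.25·ln(0.750000) = −0.5·(-0.207639) − 0.25·(-0.287682) = 0.1757.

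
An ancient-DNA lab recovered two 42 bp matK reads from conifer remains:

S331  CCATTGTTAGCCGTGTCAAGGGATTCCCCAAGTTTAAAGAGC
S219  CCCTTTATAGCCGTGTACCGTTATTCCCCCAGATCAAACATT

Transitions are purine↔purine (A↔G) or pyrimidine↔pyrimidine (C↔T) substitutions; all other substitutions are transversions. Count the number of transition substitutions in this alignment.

Mismatches occur at site 3 (A/C, transversion), site 6 (G/T, transversion), site 7 (T/A, transversion), site 17 (C/A, transversion), site 18 (A/C, transversion), site 19 (A/C, transversion), site 21 (G/T, transversion), site 22 (G/T, transversion), site 30 (A/C, transversion), site 33 (T/A, transversion), site 35 (T/C, transition), site 39 (G/C, transversion), site 41 (G/T, transversion), site 42 (C/T, transition).
Of the 14 differences, 2 transitions and 12 transversions, so the answer is 2.

2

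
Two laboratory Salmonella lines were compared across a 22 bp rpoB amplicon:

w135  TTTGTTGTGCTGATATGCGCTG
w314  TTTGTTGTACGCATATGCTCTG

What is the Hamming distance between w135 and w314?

4

Differing sites — 9:G/A; 11:T/G; 12:G/C; 19:G/T.
That gives 4 mismatches out of 22 aligned sites, so the Hamming distance is 4.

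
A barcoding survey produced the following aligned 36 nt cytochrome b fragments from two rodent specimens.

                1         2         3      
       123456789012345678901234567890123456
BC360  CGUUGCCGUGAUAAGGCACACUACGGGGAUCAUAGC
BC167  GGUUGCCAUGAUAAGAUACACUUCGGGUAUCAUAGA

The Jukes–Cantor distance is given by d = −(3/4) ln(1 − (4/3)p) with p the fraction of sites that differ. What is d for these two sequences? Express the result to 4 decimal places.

0.2251

Differing sites — 1:C/G; 8:G/A; 16:G/A; 17:C/U; 23:A/U; 28:G/U; 36:C/A.
p = 7/36 = 0.194444.
d = −0.75 · ln(1 − (4/3)·0.194444) = −0.75 · ln(0.740741) = −0.75 · (-0.300104) = 0.2251.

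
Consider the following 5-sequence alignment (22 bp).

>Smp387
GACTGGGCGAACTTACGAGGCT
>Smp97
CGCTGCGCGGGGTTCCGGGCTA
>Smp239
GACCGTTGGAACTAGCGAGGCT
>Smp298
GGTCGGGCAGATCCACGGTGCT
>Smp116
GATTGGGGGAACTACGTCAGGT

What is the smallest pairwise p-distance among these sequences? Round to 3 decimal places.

Pairwise Hamming distances:
  Smp387 vs Smp97: 11
  Smp387 vs Smp239: 6
  Smp387 vs Smp298: 10
  Smp387 vs Smp116: 9
  Smp97 vs Smp239: 15
  Smp97 vs Smp298: 14
  Smp97 vs Smp116: 16
  Smp239 vs Smp298: 13
  Smp239 vs Smp116: 10
  Smp298 vs Smp116: 14
The smallest is 6 mismatches, between Smp387 and Smp239; p = 6/22 = 0.273.

0.273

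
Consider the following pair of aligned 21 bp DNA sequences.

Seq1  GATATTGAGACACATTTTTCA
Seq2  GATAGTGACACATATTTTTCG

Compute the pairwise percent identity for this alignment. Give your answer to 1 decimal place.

The sequences differ at positions 5 (T/G), 9 (G/C), 13 (C/T), 21 (A/G).
17 of the 21 sites match, so the percent identity is 17/21 × 100 = 81.0%.

81.0%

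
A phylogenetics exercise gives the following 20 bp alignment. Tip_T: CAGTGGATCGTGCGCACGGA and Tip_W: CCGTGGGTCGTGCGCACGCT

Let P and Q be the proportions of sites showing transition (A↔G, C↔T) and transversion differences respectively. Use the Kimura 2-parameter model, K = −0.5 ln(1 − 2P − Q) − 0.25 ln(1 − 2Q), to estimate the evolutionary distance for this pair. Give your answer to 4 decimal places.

Differing sites — 2:A/C (Tv); 7:A/G (Ti); 19:G/C (Tv); 20:A/T (Tv).
Of the 4 differences, 1 transition and 3 transversions over 20 sites: P = 1/20 = 0.050000, Q = 3/20 = 0.150000.
d = −0.5·ln(0.750000) − 0.25·ln(0.700000) = −0.5·(-0.287682) − 0.25·(-0.356675) = 0.2330.

0.2330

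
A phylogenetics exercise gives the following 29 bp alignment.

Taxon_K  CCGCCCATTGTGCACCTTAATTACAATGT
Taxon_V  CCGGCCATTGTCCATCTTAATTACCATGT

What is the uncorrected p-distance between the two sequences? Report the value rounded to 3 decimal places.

Differing sites — 4:C/G; 12:G/C; 15:C/T; 25:A/C.
There are 4 differences over 29 sites, so p = 4/29 = 0.138.

0.138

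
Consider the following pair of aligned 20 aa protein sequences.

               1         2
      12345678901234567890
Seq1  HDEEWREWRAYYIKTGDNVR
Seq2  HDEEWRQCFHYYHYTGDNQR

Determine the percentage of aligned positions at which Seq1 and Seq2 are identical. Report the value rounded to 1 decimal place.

65.0%

Differing sites — 7:E/Q; 8:W/C; 9:R/F; 10:A/H; 13:I/H; 14:K/Y; 19:V/Q.
13 of the 20 sites match, so the percent identity is 13/20 × 100 = 65.0%.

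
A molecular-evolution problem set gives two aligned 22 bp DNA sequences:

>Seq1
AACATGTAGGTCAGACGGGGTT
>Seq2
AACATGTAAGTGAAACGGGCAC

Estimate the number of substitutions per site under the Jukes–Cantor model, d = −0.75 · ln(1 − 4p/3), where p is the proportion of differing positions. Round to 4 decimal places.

The sequences differ at positions 9 (G/A), 12 (C/G), 14 (G/A), 20 (G/C), 21 (T/A), 22 (T/C).
p = 6/22 = 0.272727.
d = −0.75 · ln(1 − (4/3)·0.272727) = −0.75 · ln(0.636364) = −0.75 · (-0.451985) = 0.3390.

0.3390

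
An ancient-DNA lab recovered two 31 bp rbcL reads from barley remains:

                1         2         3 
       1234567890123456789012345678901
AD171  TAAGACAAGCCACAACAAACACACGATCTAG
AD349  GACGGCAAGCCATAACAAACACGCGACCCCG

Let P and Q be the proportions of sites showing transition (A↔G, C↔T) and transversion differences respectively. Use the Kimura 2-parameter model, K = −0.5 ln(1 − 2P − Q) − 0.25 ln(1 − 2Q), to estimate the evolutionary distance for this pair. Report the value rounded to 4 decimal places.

Differing sites — 1:T/G (Tv); 3:A/C (Tv); 5:A/G (Ti); 13:C/T (Ti); 23:A/G (Ti); 27:T/C (Ti); 29:T/C (Ti); 30:A/C (Tv).
Of the 8 differences, 5 transitions and 3 transversions over 31 sites: P = 5/31 = 0.161290, Q = 3/31 = 0.096774.
d = −0.5·ln(0.580646) − 0.25·ln(0.806452) = −0.5·(-0.543614) − 0.25·(-0.215111) = 0.3256.

0.3256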